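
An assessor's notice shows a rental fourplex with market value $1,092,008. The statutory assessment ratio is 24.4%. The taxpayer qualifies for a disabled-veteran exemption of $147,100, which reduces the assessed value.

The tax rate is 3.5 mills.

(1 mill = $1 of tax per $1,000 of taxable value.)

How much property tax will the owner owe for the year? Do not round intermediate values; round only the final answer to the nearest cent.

Assessed value = $1,092,008 × 0.244 = $266,449.952
Taxable value = $266,449.952 − $147,100 = $119,349.952
Tax = $119,349.952 × 0.0035 = $417.724832

$417.72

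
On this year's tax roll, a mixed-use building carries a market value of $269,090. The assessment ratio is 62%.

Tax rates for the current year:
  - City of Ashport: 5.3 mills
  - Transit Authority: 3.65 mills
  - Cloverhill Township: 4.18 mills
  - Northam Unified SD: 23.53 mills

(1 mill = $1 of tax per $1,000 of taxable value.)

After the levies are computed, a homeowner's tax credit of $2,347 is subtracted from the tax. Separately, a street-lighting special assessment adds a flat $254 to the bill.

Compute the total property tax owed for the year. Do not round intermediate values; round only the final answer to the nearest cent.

Assessed value = $269,090 × 0.62 = $166,835.8
City of Ashport: $166,835.8 × 0.0053 = $884.22974
Transit Authority: $166,835.8 × 0.00365 = $608.95067
Cloverhill Township: $166,835.8 × 0.00418 = $697.373644
Northam Unified SD: $166,835.8 × 0.02353 = $3,925.646374
Levies subtotal = $6,116.200428
After credit = $6,116.200428 − $2,347 = $3,769.200428
Total = $3,769.200428 + $254 = $4,023.200428

$4,023.20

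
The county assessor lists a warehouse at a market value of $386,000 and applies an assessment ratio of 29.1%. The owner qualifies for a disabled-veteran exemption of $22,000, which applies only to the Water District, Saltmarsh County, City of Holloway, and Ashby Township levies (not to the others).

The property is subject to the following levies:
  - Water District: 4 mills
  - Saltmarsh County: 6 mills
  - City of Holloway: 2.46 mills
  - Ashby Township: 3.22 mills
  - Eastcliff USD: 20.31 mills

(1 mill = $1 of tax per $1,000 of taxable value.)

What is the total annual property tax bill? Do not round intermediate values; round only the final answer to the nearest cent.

Assessed value = $386,000 × 0.291 = $112,326
Water District: ($112,326 − $22,000) × 0.004 = $90,326 × 0.004 = $361.304
Saltmarsh County: ($112,326 − $22,000) × 0.006 = $90,326 × 0.006 = $541.956
City of Holloway: ($112,326 − $22,000) × 0.00246 = $90,326 × 0.00246 = $222.20196
Ashby Township: ($112,326 − $22,000) × 0.00322 = $90,326 × 0.00322 = $290.84972
Eastcliff USD: $112,326 × 0.02031 = $2,281.34106
Total = $3,697.65274

$3,697.65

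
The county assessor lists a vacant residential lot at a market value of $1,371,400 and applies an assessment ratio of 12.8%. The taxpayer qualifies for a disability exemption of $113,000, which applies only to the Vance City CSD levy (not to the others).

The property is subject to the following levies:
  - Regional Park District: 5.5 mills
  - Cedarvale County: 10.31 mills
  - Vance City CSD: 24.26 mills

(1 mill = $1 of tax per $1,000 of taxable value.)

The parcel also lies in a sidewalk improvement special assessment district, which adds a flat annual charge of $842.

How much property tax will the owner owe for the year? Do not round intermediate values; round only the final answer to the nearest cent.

$5,134.48

Assessed value = $1,371,400 × 0.128 = $175,539.2
Regional Park District: $175,539.2 × 0.0055 = $965.4656
Cedarvale County: $175,539.2 × 0.01031 = $1,809.809152
Vance City CSD: ($175,539.2 − $113,000) × 0.02426 = $62,539.2 × 0.02426 = $1,517.200992
Levies subtotal = $4,292.475744
Total = $4,292.475744 + $842 = $5,134.475744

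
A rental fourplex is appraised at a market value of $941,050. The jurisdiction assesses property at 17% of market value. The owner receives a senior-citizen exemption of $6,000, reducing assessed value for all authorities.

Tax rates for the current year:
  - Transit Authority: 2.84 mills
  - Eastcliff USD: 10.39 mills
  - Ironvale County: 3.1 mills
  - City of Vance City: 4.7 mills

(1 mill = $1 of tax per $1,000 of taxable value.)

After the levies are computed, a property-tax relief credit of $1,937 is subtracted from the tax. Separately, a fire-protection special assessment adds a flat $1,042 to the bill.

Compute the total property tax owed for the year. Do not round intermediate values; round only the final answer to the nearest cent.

Assessed value = $941,050 × 0.17 = $159,978.5
Taxable value = $159,978.5 − $6,000 = $153,978.5
Transit Authority: $153,978.5 × 0.00284 = $437.29894
Eastcliff USD: $153,978.5 × 0.01039 = $1,599.836615
Ironvale County: $153,978.5 × 0.0031 = $477.33335
City of Vance City: $153,978.5 × 0.0047 = $723.69895
Levies subtotal = $3,238.167855
After credit = $3,238.167855 − $1,937 = $1,301.167855
Total = $1,301.167855 + $1,042 = $2,343.167855

$2,343.17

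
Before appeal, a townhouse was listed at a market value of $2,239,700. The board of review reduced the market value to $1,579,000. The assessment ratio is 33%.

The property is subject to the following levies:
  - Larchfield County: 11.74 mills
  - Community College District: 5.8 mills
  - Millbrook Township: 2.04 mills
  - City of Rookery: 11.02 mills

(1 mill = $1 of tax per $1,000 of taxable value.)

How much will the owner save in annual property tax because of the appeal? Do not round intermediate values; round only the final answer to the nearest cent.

$6,671.75

Old assessed value = $2,239,700 × 0.33 = $739,101
New assessed value = $1,579,000 × 0.33 = $521,070
Combined rate = 0.01174 + 0.0058 + 0.00204 + 0.01102 = 0.0306
Old tax = $739,101 × 0.0306 = $22,616.4906
New tax = $521,070 × 0.0306 = $15,944.742
Reduction = $22,616.4906 − $15,944.742 = $6,671.7486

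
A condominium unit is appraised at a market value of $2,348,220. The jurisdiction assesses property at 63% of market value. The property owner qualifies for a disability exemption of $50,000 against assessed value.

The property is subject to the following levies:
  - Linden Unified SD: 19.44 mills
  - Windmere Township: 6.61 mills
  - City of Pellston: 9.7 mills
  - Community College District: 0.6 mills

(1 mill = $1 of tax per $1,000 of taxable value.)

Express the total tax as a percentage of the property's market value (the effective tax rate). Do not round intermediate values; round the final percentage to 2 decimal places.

Assessed value = $2,348,220 × 0.63 = $1,479,378.6
Taxable value = $1,479,378.6 − $50,000 = $1,429,378.6
Linden Unified SD: $1,429,378.6 × 0.01944 = $27,787.119984
Windmere Township: $1,429,378.6 × 0.00661 = $9,448.192546
City of Pellston: $1,429,378.6 × 0.0097 = $13,864.97242
Community College District: $1,429,378.6 × 0.0006 = $857.62716
Total tax = $51,957.91211
Effective rate = $51,957.91211 ÷ $2,348,220 = 2.21% of market value

2.21%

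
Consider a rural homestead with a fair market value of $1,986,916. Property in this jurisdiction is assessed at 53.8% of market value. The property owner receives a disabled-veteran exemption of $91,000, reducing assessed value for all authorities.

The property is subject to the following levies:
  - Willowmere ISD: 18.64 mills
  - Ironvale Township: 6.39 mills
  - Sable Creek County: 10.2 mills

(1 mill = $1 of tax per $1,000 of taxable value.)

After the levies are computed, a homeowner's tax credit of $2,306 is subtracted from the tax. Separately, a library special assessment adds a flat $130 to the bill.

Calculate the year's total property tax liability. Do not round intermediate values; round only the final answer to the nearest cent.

Assessed value = $1,986,916 × 0.538 = $1,068,960.808
Taxable value = $1,068,960.808 − $91,000 = $977,960.808
Willowmere ISD: $977,960.808 × 0.01864 = $18,229.18946112
Ironvale Township: $977,960.808 × 0.00639 = $6,249.16956312
Sable Creek County: $977,960.808 × 0.0102 = $9,975.2002416
Levies subtotal = $34,453.55926584
After credit = $34,453.55926584 − $2,306 = $32,147.55926584
Total = $32,147.55926584 + $130 = $32,277.55926584

$32,277.56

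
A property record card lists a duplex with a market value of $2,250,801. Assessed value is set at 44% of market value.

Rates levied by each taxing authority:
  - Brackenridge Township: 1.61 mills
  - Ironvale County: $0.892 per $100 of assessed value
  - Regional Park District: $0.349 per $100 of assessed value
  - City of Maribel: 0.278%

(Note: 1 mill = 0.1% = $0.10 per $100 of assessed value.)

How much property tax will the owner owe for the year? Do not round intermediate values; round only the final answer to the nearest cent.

$16,637.92

Assessed value = $2,250,801 × 0.44 = $990,352.44
Brackenridge Township: $990,352.44 × 0.00161 = $1,594.4674284
Ironvale County: $990,352.44 × 0.00892 = $8,833.9437648
Regional Park District: $990,352.44 × 0.00349 = $3,456.3300156
City of Maribel: $990,352.44 × 0.00278 = $2,753.1797832
Total = $16,637.920992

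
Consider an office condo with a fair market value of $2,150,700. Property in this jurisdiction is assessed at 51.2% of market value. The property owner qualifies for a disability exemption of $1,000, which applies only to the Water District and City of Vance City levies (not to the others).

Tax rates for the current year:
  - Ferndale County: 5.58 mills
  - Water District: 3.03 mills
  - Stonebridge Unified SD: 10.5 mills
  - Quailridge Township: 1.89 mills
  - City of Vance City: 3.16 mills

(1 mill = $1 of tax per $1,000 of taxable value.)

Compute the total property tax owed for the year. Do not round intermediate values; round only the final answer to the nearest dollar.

$26,598

Assessed value = $2,150,700 × 0.512 = $1,101,158.4
Ferndale County: $1,101,158.4 × 0.00558 = $6,144.463872
Water District: ($1,101,158.4 − $1,000) × 0.00303 = $1,100,158.4 × 0.00303 = $3,333.479952
Stonebridge Unified SD: $1,101,158.4 × 0.0105 = $11,562.1632
Quailridge Township: $1,101,158.4 × 0.00189 = $2,081.189376
City of Vance City: ($1,101,158.4 − $1,000) × 0.00316 = $1,100,158.4 × 0.00316 = $3,476.500544
Total = $26,597.796944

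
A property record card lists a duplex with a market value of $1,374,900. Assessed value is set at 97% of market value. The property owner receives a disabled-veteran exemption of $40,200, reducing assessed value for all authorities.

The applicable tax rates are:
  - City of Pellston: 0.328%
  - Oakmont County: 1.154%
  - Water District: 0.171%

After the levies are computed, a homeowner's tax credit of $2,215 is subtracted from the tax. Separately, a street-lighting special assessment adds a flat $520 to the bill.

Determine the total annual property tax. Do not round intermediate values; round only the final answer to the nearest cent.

Assessed value = $1,374,900 × 0.97 = $1,333,653
Taxable value = $1,333,653 − $40,200 = $1,293,453
City of Pellston: $1,293,453 × 0.00328 = $4,242.52584
Oakmont County: $1,293,453 × 0.01154 = $14,926.44762
Water District: $1,293,453 × 0.00171 = $2,211.80463
Levies subtotal = $21,380.77809
After credit = $21,380.77809 − $2,215 = $19,165.77809
Total = $19,165.77809 + $520 = $19,685.77809

$19,685.78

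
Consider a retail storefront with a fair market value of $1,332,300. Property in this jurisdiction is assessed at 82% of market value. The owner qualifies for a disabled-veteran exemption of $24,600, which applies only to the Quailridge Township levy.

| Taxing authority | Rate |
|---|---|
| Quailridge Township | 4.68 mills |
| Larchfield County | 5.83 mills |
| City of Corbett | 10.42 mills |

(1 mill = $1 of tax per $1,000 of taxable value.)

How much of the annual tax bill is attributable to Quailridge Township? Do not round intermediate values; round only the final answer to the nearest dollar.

$4,998

Assessed value = $1,332,300 × 0.82 = $1,092,486
Quailridge Township taxable value = $1,092,486 − $24,600 = $1,067,886
Quailridge Township levy = $1,067,886 × 0.00468 = $4,997.70648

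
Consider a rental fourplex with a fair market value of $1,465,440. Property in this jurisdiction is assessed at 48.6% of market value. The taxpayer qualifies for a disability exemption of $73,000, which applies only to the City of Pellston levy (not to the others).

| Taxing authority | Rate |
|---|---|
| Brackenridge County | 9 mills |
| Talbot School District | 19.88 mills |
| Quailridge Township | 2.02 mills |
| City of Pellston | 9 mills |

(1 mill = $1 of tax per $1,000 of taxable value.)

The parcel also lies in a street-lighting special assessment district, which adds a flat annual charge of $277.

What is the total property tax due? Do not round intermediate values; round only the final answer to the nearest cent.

Assessed value = $1,465,440 × 0.486 = $712,203.84
Brackenridge County: $712,203.84 × 0.009 = $6,409.83456
Talbot School District: $712,203.84 × 0.01988 = $14,158.6123392
Quailridge Township: $712,203.84 × 0.00202 = $1,438.6517568
City of Pellston: ($712,203.84 − $73,000) × 0.009 = $639,203.84 × 0.009 = $5,752.83456
Levies subtotal = $27,759.933216
Total = $27,759.933216 + $277 = $28,036.933216

$28,036.93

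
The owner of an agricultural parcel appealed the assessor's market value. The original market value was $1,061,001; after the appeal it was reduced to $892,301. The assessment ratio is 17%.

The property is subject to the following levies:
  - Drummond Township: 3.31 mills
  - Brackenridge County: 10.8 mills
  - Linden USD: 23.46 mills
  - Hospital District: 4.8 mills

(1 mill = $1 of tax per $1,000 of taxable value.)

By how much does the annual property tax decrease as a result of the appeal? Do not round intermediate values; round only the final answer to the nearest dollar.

$1,215

Old assessed value = $1,061,001 × 0.17 = $180,370.17
New assessed value = $892,301 × 0.17 = $151,691.17
Combined rate = 0.00331 + 0.0108 + 0.02346 + 0.0048 = 0.04237
Old tax = $180,370.17 × 0.04237 = $7,642.2841029
New tax = $151,691.17 × 0.04237 = $6,427.1548729
Reduction = $7,642.2841029 − $6,427.1548729 = $1,215.12923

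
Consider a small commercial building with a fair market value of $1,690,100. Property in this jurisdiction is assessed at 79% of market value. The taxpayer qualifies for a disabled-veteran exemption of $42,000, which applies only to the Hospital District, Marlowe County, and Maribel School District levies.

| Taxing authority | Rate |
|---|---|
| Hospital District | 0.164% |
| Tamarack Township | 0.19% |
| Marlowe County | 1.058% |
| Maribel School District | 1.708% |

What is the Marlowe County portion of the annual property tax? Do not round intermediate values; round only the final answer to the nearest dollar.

Assessed value = $1,690,100 × 0.79 = $1,335,179
Marlowe County taxable value = $1,335,179 − $42,000 = $1,293,179
Marlowe County levy = $1,293,179 × 0.01058 = $13,681.83382

$13,682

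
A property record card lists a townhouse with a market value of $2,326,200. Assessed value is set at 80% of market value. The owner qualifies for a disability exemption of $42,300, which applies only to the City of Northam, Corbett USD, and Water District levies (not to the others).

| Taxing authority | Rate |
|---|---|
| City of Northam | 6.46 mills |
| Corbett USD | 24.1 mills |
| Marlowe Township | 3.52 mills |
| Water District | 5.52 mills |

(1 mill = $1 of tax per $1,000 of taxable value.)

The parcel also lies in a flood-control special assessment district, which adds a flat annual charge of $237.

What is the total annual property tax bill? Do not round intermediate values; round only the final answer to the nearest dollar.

$72,405

Assessed value = $2,326,200 × 0.8 = $1,860,960
City of Northam: ($1,860,960 − $42,300) × 0.00646 = $1,818,660 × 0.00646 = $11,748.5436
Corbett USD: ($1,860,960 − $42,300) × 0.0241 = $1,818,660 × 0.0241 = $43,829.706
Marlowe Township: $1,860,960 × 0.00352 = $6,550.5792
Water District: ($1,860,960 − $42,300) × 0.00552 = $1,818,660 × 0.00552 = $10,039.0032
Levies subtotal = $72,167.832
Total = $72,167.832 + $237 = $72,404.832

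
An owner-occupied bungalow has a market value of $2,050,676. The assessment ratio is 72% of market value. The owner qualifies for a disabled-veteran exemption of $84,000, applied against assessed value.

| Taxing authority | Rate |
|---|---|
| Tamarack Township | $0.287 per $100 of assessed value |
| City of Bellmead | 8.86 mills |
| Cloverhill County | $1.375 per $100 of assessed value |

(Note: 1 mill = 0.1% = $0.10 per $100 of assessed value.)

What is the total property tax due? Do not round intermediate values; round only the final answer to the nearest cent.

Assessed value = $2,050,676 × 0.72 = $1,476,486.72
Taxable value = $1,476,486.72 − $84,000 = $1,392,486.72
Tamarack Township: $1,392,486.72 × 0.00287 = $3,996.4368864
City of Bellmead: $1,392,486.72 × 0.00886 = $12,337.4323392
Cloverhill County: $1,392,486.72 × 0.01375 = $19,146.6924
Total = $35,480.5616256

$35,480.56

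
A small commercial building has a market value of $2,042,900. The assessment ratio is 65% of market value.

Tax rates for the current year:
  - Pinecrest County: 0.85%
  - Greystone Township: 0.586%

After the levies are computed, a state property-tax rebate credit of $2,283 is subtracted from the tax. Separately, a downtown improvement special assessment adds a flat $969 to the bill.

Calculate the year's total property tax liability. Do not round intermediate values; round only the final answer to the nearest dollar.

Assessed value = $2,042,900 × 0.65 = $1,327,885
Pinecrest County: $1,327,885 × 0.0085 = $11,287.0225
Greystone Township: $1,327,885 × 0.00586 = $7,781.4061
Levies subtotal = $19,068.4286
After credit = $19,068.4286 − $2,283 = $16,785.4286
Total = $16,785.4286 + $969 = $17,754.4286

$17,754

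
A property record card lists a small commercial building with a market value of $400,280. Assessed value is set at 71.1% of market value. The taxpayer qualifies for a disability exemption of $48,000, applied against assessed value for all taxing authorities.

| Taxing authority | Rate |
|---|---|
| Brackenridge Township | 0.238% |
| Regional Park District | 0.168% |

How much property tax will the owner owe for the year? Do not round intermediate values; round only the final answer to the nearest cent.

$960.59

Assessed value = $400,280 × 0.711 = $284,599.08
Taxable value = $284,599.08 − $48,000 = $236,599.08
Brackenridge Township: $236,599.08 × 0.00238 = $563.1058104
Regional Park District: $236,599.08 × 0.00168 = $397.4864544
Total = $563.1058104 + $397.4864544 = $960.5922648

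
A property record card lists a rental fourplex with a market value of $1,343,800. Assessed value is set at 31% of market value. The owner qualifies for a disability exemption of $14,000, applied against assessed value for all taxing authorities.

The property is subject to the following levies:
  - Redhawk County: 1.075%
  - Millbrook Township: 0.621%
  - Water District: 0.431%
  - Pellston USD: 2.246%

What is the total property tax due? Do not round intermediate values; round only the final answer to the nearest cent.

$17,604.74

Assessed value = $1,343,800 × 0.31 = $416,578
Taxable value = $416,578 − $14,000 = $402,578
Redhawk County: $402,578 × 0.01075 = $4,327.7135
Millbrook Township: $402,578 × 0.00621 = $2,500.00938
Water District: $402,578 × 0.00431 = $1,735.11118
Pellston USD: $402,578 × 0.02246 = $9,041.90188
Total = $4,327.7135 + $2,500.00938 + $1,735.11118 + $9,041.90188 = $17,604.73594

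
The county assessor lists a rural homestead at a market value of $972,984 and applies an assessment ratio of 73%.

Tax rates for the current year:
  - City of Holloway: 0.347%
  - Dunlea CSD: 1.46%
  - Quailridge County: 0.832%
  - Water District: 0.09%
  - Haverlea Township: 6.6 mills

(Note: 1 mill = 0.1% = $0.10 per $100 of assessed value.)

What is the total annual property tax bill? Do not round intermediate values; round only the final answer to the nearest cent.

Assessed value = $972,984 × 0.73 = $710,278.32
City of Holloway: $710,278.32 × 0.00347 = $2,464.6657704
Dunlea CSD: $710,278.32 × 0.0146 = $10,370.063472
Quailridge County: $710,278.32 × 0.00832 = $5,909.5156224
Water District: $710,278.32 × 0.0009 = $639.250488
Haverlea Township: $710,278.32 × 0.0066 = $4,687.836912
Total = $24,071.3322648

$24,071.33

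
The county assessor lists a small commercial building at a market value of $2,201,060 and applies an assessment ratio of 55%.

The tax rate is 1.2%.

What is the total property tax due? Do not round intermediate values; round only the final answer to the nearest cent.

Assessed value = $2,201,060 × 0.55 = $1,210,583
Tax = $1,210,583 × 0.012 = $14,526.996

$14,527.00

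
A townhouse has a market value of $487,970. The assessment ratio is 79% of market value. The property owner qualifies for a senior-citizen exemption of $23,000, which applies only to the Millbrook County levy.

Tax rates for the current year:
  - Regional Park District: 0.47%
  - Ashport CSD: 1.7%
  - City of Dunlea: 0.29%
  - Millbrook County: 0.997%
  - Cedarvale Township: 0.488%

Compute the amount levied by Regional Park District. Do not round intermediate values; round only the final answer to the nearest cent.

Assessed value = $487,970 × 0.79 = $385,496.3
Regional Park District taxable value = $385,496.3 (exemption does not apply)
Regional Park District levy = $385,496.3 × 0.0047 = $1,811.83261

$1,811.83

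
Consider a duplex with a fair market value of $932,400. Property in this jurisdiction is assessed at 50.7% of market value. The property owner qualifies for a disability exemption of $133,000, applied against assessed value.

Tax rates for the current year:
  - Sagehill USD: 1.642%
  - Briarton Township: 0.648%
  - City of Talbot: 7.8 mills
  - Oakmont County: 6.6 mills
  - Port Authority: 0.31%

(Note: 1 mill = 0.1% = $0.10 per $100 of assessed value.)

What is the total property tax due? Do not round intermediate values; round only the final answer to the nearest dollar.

Assessed value = $932,400 × 0.507 = $472,726.8
Taxable value = $472,726.8 − $133,000 = $339,726.8
Sagehill USD: $339,726.8 × 0.01642 = $5,578.314056
Briarton Township: $339,726.8 × 0.00648 = $2,201.429664
City of Talbot: $339,726.8 × 0.0078 = $2,649.86904
Oakmont County: $339,726.8 × 0.0066 = $2,242.19688
Port Authority: $339,726.8 × 0.0031 = $1,053.15308
Total = $13,724.96272

$13,725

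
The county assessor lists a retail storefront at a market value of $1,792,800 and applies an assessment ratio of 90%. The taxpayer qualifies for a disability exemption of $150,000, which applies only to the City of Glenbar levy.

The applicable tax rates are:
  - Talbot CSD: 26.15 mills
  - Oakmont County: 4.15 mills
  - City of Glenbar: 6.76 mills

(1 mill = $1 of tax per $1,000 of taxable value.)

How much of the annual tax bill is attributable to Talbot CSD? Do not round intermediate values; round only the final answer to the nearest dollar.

$42,194

Assessed value = $1,792,800 × 0.9 = $1,613,520
Talbot CSD taxable value = $1,613,520 (exemption does not apply)
Talbot CSD levy = $1,613,520 × 0.02615 = $42,193.548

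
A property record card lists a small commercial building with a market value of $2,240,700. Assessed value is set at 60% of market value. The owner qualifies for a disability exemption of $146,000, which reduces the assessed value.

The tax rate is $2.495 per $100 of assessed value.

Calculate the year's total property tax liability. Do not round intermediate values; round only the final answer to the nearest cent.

Assessed value = $2,240,700 × 0.6 = $1,344,420
Taxable value = $1,344,420 − $146,000 = $1,198,420
Tax = $1,198,420 × 0.02495 = $29,900.579

$29,900.58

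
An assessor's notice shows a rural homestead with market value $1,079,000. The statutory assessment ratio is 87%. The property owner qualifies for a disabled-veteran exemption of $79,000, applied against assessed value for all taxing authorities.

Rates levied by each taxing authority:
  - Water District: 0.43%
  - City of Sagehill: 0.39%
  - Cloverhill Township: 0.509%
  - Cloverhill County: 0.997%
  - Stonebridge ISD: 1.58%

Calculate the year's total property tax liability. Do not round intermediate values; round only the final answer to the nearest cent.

Assessed value = $1,079,000 × 0.87 = $938,730
Taxable value = $938,730 − $79,000 = $859,730
Water District: $859,730 × 0.0043 = $3,696.839
City of Sagehill: $859,730 × 0.0039 = $3,352.947
Cloverhill Township: $859,730 × 0.00509 = $4,376.0257
Cloverhill County: $859,730 × 0.00997 = $8,571.5081
Stonebridge ISD: $859,730 × 0.0158 = $13,583.734
Total = $3,696.839 + $3,352.947 + $4,376.0257 + $8,571.5081 + $13,583.734 = $33,581.0538

$33,581.05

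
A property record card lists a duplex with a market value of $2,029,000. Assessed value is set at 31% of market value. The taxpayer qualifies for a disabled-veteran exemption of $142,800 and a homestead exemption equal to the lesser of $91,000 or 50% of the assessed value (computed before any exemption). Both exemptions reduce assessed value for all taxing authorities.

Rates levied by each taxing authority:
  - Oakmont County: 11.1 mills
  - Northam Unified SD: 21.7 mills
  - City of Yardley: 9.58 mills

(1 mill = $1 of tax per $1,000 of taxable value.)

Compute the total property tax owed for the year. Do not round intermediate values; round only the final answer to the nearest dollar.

$16,748

Assessed value = $2,029,000 × 0.31 = $628,990
Homestead exemption = min($91,000, 50% × $628,990) = min($91,000, $314,495) = $91,000 (dollar cap binds)
Taxable value = $628,990 − $142,800 − $91,000 = $395,190
Oakmont County: $395,190 × 0.0111 = $4,386.609
Northam Unified SD: $395,190 × 0.0217 = $8,575.623
City of Yardley: $395,190 × 0.00958 = $3,785.9202
Total = $16,748.1522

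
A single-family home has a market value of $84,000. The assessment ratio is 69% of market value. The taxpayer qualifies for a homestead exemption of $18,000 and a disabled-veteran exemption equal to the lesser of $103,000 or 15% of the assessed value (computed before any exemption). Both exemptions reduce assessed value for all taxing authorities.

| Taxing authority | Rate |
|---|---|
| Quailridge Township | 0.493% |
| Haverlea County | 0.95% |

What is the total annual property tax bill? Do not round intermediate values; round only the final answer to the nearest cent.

Assessed value = $84,000 × 0.69 = $57,960
Disabled-veteran exemption = min($103,000, 15% × $57,960) = min($103,000, $8,694) = $8,694 (percentage binds)
Taxable value = $57,960 − $18,000 − $8,694 = $31,266
Quailridge Township: $31,266 × 0.00493 = $154.14138
Haverlea County: $31,266 × 0.0095 = $297.027
Total = $451.16838

$451.17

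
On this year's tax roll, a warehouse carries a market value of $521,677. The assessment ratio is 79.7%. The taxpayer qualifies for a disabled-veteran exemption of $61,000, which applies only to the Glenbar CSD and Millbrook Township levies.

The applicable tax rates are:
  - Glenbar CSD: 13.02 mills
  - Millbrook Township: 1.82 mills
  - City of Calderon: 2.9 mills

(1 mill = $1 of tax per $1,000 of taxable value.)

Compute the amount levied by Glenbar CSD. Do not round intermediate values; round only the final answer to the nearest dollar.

$4,619

Assessed value = $521,677 × 0.797 = $415,776.569
Glenbar CSD taxable value = $415,776.569 − $61,000 = $354,776.569
Glenbar CSD levy = $354,776.569 × 0.01302 = $4,619.19092838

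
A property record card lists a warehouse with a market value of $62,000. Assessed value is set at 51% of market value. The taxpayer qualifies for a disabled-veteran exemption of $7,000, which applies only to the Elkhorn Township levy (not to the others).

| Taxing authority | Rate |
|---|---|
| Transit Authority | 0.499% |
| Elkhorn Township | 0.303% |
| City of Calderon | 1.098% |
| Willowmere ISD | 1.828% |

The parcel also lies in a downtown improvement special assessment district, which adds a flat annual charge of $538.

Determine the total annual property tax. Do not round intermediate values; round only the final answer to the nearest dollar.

Assessed value = $62,000 × 0.51 = $31,620
Transit Authority: $31,620 × 0.00499 = $157.7838
Elkhorn Township: ($31,620 − $7,000) × 0.00303 = $24,620 × 0.00303 = $74.5986
City of Calderon: $31,620 × 0.01098 = $347.1876
Willowmere ISD: $31,620 × 0.01828 = $578.0136
Levies subtotal = $1,157.5836
Total = $1,157.5836 + $538 = $1,695.5836

$1,696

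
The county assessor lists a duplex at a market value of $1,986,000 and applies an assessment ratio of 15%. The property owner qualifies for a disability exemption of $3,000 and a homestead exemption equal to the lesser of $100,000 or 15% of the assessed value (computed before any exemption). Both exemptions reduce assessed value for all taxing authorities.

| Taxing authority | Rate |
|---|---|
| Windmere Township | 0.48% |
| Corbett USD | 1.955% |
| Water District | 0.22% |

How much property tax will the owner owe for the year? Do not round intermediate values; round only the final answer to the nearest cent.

$6,643.21

Assessed value = $1,986,000 × 0.15 = $297,900
Homestead exemption = min($100,000, 15% × $297,900) = min($100,000, $44,685) = $44,685 (percentage binds)
Taxable value = $297,900 − $3,000 − $44,685 = $250,215
Windmere Township: $250,215 × 0.0048 = $1,201.032
Corbett USD: $250,215 × 0.01955 = $4,891.70325
Water District: $250,215 × 0.0022 = $550.473
Total = $6,643.20825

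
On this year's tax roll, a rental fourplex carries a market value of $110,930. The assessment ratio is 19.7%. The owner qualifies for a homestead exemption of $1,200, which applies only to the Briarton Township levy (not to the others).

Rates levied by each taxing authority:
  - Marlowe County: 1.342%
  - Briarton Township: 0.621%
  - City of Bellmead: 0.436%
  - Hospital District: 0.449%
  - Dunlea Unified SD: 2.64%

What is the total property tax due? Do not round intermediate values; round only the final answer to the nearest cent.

$1,191.85

Assessed value = $110,930 × 0.197 = $21,853.21
Marlowe County: $21,853.21 × 0.01342 = $293.2700782
Briarton Township: ($21,853.21 − $1,200) × 0.00621 = $20,653.21 × 0.00621 = $128.2564341
City of Bellmead: $21,853.21 × 0.00436 = $95.2799956
Hospital District: $21,853.21 × 0.00449 = $98.1209129
Dunlea Unified SD: $21,853.21 × 0.0264 = $576.924744
Total = $1,191.8521648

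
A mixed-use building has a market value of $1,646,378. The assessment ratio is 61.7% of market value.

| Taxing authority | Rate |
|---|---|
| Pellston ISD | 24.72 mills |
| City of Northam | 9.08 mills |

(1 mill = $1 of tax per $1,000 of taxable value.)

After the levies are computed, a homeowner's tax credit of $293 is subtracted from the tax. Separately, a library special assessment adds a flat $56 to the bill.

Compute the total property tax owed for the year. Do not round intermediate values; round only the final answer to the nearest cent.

Assessed value = $1,646,378 × 0.617 = $1,015,815.226
Pellston ISD: $1,015,815.226 × 0.02472 = $25,110.95238672
City of Northam: $1,015,815.226 × 0.00908 = $9,223.60225208
Levies subtotal = $34,334.5546388
After credit = $34,334.5546388 − $293 = $34,041.5546388
Total = $34,041.5546388 + $56 = $34,097.5546388

$34,097.55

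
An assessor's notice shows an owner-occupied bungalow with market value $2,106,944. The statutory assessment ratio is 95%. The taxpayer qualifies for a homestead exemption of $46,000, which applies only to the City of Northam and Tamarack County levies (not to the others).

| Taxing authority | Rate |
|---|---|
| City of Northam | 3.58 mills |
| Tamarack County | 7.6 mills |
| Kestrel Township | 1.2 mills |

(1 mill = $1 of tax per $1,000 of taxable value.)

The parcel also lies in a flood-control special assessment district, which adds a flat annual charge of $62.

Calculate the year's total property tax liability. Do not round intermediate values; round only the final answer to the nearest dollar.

$24,327

Assessed value = $2,106,944 × 0.95 = $2,001,596.8
City of Northam: ($2,001,596.8 − $46,000) × 0.00358 = $1,955,596.8 × 0.00358 = $7,001.036544
Tamarack County: ($2,001,596.8 − $46,000) × 0.0076 = $1,955,596.8 × 0.0076 = $14,862.53568
Kestrel Township: $2,001,596.8 × 0.0012 = $2,401.91616
Levies subtotal = $24,265.488384
Total = $24,265.488384 + $62 = $24,327.488384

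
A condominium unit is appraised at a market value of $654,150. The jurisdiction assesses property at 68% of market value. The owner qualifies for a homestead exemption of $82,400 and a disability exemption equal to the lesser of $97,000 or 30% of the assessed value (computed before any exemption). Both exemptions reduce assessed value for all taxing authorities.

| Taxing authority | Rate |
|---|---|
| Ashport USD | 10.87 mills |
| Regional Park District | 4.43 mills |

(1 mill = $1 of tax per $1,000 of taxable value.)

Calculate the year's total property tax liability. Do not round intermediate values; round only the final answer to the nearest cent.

Assessed value = $654,150 × 0.68 = $444,822
Disability exemption = min($97,000, 30% × $444,822) = min($97,000, $133,446.6) = $97,000 (dollar cap binds)
Taxable value = $444,822 − $82,400 − $97,000 = $265,422
Ashport USD: $265,422 × 0.01087 = $2,885.13714
Regional Park District: $265,422 × 0.00443 = $1,175.81946
Total = $4,060.9566

$4,060.96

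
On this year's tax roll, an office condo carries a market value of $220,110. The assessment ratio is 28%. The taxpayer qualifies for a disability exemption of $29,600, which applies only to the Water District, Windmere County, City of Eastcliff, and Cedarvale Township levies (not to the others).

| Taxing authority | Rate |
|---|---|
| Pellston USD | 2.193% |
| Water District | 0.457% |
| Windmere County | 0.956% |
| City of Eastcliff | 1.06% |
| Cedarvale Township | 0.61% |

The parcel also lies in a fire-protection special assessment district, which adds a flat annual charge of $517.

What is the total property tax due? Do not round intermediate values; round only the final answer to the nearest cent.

$2,856.07

Assessed value = $220,110 × 0.28 = $61,630.8
Pellston USD: $61,630.8 × 0.02193 = $1,351.563444
Water District: ($61,630.8 − $29,600) × 0.00457 = $32,030.8 × 0.00457 = $146.380756
Windmere County: ($61,630.8 − $29,600) × 0.00956 = $32,030.8 × 0.00956 = $306.214448
City of Eastcliff: ($61,630.8 − $29,600) × 0.0106 = $32,030.8 × 0.0106 = $339.52648
Cedarvale Township: ($61,630.8 − $29,600) × 0.0061 = $32,030.8 × 0.0061 = $195.38788
Levies subtotal = $2,339.073008
Total = $2,339.073008 + $517 = $2,856.073008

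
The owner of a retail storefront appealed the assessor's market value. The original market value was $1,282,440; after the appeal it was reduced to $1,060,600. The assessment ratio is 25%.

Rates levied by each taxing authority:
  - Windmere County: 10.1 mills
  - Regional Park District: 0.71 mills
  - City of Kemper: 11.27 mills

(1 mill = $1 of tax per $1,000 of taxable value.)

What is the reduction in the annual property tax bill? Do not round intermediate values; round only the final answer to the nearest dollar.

$1,225

Old assessed value = $1,282,440 × 0.25 = $320,610
New assessed value = $1,060,600 × 0.25 = $265,150
Combined rate = 0.0101 + 0.00071 + 0.01127 = 0.02208
Old tax = $320,610 × 0.02208 = $7,079.0688
New tax = $265,150 × 0.02208 = $5,854.512
Reduction = $7,079.0688 − $5,854.512 = $1,224.5568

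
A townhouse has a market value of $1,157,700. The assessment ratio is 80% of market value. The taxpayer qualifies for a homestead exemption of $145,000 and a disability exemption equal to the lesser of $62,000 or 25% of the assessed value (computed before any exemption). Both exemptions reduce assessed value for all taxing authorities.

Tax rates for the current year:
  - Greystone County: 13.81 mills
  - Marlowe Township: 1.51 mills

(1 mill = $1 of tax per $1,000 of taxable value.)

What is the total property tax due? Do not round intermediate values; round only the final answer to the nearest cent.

Assessed value = $1,157,700 × 0.8 = $926,160
Disability exemption = min($62,000, 25% × $926,160) = min($62,000, $231,540) = $62,000 (dollar cap binds)
Taxable value = $926,160 − $145,000 − $62,000 = $719,160
Greystone County: $719,160 × 0.01381 = $9,931.5996
Marlowe Township: $719,160 × 0.00151 = $1,085.9316
Total = $11,017.5312

$11,017.53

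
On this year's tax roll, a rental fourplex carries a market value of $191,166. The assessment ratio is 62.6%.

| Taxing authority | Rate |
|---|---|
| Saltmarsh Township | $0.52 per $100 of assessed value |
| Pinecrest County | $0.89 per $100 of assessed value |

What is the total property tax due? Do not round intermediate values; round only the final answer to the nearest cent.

$1,687.35

Assessed value = $191,166 × 0.626 = $119,669.916
Saltmarsh Township: $119,669.916 × 0.0052 = $622.2835632
Pinecrest County: $119,669.916 × 0.0089 = $1,065.0622524
Total = $622.2835632 + $1,065.0622524 = $1,687.3458156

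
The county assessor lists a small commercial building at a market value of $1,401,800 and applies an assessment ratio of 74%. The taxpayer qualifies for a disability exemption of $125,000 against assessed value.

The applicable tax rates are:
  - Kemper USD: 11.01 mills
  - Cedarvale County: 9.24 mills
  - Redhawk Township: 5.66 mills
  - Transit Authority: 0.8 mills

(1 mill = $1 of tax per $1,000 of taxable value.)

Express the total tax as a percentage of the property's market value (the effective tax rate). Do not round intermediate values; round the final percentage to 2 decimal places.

Assessed value = $1,401,800 × 0.74 = $1,037,332
Taxable value = $1,037,332 − $125,000 = $912,332
Kemper USD: $912,332 × 0.01101 = $10,044.77532
Cedarvale County: $912,332 × 0.00924 = $8,429.94768
Redhawk Township: $912,332 × 0.00566 = $5,163.79912
Transit Authority: $912,332 × 0.0008 = $729.8656
Total tax = $24,368.38772
Effective rate = $24,368.38772 ÷ $1,401,800 = 1.74% of market value

1.74%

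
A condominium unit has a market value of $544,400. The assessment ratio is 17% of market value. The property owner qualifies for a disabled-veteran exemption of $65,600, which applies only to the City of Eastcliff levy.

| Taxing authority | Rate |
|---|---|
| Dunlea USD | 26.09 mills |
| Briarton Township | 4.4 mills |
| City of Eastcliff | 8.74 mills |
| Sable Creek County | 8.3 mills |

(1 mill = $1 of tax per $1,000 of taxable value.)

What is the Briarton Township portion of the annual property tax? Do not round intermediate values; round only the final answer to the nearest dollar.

$407

Assessed value = $544,400 × 0.17 = $92,548
Briarton Township taxable value = $92,548 (exemption does not apply)
Briarton Township levy = $92,548 × 0.0044 = $407.2112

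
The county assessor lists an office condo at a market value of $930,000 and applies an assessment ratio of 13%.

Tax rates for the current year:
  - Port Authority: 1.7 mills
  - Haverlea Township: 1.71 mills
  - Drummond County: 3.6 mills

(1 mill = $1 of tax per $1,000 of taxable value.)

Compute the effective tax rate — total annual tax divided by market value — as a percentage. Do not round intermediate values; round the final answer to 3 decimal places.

0.091%

Assessed value = $930,000 × 0.13 = $120,900
Port Authority: $120,900 × 0.0017 = $205.53
Haverlea Township: $120,900 × 0.00171 = $206.739
Drummond County: $120,900 × 0.0036 = $435.24
Total tax = $847.509
Effective rate = $847.509 ÷ $930,000 = 0.091% of market value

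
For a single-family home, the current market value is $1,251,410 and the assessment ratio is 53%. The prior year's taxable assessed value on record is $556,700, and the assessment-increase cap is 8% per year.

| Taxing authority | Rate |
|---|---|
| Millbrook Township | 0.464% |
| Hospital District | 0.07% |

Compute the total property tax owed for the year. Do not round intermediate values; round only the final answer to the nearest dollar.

Uncapped assessed value = $1,251,410 × 0.53 = $663,247.3
Cap limit = $556,700 × 1.08 = $601,236
Taxable assessed value = min($663,247.3, $601,236) = $601,236 (cap binds)
Millbrook Township: $601,236 × 0.00464 = $2,789.73504
Hospital District: $601,236 × 0.0007 = $420.8652
Total = $3,210.60024

$3,211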